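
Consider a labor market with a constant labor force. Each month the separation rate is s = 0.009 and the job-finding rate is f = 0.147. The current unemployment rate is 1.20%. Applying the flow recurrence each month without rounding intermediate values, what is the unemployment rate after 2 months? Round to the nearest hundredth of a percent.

Unemployment rate after two months ≈ 2.51%.

With a fixed labor force, u_{t+1} = u_t + s·(1−u_t) − f·u_t = u_t·(1−s−f) + s.
Here 1−s−f = 0.844 and s = 0.009.
u_1 = 0.012000 × 0.844 + 0.009 = 0.019128.
u_2 = 0.019128 × 0.844 + 0.009 = 0.025144.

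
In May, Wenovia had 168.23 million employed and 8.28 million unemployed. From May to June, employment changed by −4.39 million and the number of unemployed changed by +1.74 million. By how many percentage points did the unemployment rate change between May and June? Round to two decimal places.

The unemployment rate changed by +1.07 percentage points.

May: labor force = 168.23 + 8.28 = 176.51; u = 8.28/176.51 = 4.69%.
June: labor force = 163.84 + 10.02 = 173.86; u = 10.02/173.86 = 5.76%.
Change = 5.76% − 4.69% = +1.07 pp.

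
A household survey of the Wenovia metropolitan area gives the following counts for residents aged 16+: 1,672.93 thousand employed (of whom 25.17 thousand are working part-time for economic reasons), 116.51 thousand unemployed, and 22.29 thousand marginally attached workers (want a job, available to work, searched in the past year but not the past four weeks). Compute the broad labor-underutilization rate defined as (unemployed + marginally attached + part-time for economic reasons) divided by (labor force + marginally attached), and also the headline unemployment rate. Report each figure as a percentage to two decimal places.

Labor force = 1,672.93 + 116.51 = 1,789.44 thousand.
Numerator = 116.51 + 22.29 + 25.17 = 163.97 thousand.
Denominator = 1,789.44 + 22.29 = 1,811.73 thousand.
Broad rate = 163.97 / 1,811.73 = 9.05%.
Headline unemployment rate = 116.51 / 1,789.44 = 6.51%.

Broad underutilization rate ≈ 9.05%; headline unemployment rate ≈ 6.51%.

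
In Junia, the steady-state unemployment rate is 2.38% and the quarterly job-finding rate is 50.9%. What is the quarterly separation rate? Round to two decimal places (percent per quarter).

From u* = s/(s+f): s = u·f/(1−u).
s = 0.0238 × 50.9 / (1 − 0.0238) = 1.2114 / 0.9762 ≈ 1.24% per quarter.

Separation rate ≈ 1.24% per quarter.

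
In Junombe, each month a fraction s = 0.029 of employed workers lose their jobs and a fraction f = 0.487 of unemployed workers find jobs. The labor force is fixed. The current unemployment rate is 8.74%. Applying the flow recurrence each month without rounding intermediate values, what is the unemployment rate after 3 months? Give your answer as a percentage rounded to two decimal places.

With a fixed labor force, u_{t+1} = u_t + s·(1−u_t) − f·u_t = u_t·(1−s−f) + s.
Here 1−s−f = 0.484 and s = 0.029.
u_1 = 0.087400 × 0.484 + 0.029 = 0.071302.
u_2 = 0.071302 × 0.484 + 0.029 = 0.063510.
u_3 = 0.063510 × 0.484 + 0.029 = 0.059739.

Unemployment rate after three months ≈ 5.97%.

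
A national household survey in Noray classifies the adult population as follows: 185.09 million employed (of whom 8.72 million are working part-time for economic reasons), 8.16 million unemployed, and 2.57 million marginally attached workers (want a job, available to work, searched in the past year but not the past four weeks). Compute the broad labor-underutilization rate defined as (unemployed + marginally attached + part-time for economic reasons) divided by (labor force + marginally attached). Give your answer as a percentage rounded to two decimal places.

Broad underutilization rate ≈ 9.93%.

Labor force = 185.09 + 8.16 = 193.25 million.
Numerator = 8.16 + 2.57 + 8.72 = 19.45 million.
Denominator = 193.25 + 2.57 = 195.82 million.
Broad rate = 19.45 / 195.82 = 9.93%.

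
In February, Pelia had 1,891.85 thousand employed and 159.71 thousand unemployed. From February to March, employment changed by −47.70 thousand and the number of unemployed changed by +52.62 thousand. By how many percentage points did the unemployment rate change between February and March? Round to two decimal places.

The unemployment rate changed by +2.54 percentage points.

February: labor force = 1,891.85 + 159.71 = 2,051.56; u = 159.71/2,051.56 = 7.78%.
March: labor force = 1,844.15 + 212.33 = 2,056.48; u = 212.33/2,056.48 = 10.32%.
Change = 10.32% − 7.78% = +2.54 pp.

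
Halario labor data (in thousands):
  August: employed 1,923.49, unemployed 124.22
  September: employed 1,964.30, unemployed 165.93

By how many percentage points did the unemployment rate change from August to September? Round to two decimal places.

August: labor force = 1,923.49 + 124.22 = 2,047.71; u = 124.22/2,047.71 = 6.07%.
September: labor force = 1,964.30 + 165.93 = 2,130.23; u = 165.93/2,130.23 = 7.79%.
Change = 7.79% − 6.07% = +1.72 pp.

The unemployment rate changed by +1.72 percentage points.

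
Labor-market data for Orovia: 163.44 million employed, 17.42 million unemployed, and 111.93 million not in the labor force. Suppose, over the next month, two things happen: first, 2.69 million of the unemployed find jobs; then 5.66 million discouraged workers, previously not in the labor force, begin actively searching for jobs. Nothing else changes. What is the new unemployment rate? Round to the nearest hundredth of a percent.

New unemployment rate ≈ 10.93%.

Initially, labor force = 163.44 + 17.42 = 180.86 million, so u = 17.42/180.86 = 9.63%.
After the first change, unemployed falls and employed rises by 2.69; labor force unchanged → E = 166.13, U = 14.73, labor force = 180.86 million.
After the second change, unemployed and labor force both rise by 5.66 → E = 166.13, U = 20.39, labor force = 186.52 million.
New unemployment rate = 20.39 / 186.52 = 10.93%.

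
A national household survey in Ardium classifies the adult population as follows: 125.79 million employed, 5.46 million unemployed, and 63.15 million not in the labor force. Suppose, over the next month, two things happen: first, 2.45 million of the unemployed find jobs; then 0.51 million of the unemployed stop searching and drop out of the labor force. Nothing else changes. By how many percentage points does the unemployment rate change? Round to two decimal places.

The unemployment rate changes by −2.25 percentage points.

Initially, labor force = 125.79 + 5.46 = 131.25 million, so u = 5.46/131.25 = 4.16%.
After the first change, unemployed falls and employed rises by 2.45; labor force unchanged → E = 128.24, U = 3.01, labor force = 131.25 million.
After the second change, unemployed and labor force both fall by 0.51 → E = 128.24, U = 2.50, labor force = 130.74 million.
New unemployment rate = 2.50 / 130.74 = 1.91%.
Change = 1.91% − 4.16% = −2.25 percentage points.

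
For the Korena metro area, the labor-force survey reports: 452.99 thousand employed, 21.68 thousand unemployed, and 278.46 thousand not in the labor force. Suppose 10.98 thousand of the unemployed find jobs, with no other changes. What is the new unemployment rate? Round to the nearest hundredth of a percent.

New unemployment rate ≈ 2.25%.

Initially, labor force = 452.99 + 21.68 = 474.67 thousand, so u = 21.68/474.67 = 4.57%.
After the change, unemployed falls and employed rises by 10.98; labor force unchanged → E = 463.97, U = 10.70, labor force = 474.67 thousand.
New unemployment rate = 10.70 / 474.67 = 2.25%.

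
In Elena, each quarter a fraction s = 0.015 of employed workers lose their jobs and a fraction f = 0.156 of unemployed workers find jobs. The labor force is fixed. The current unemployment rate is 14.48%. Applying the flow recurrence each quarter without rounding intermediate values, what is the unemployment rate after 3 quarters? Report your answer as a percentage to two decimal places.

Unemployment rate after three quarters ≈ 12.02%.

With a fixed labor force, u_{t+1} = u_t + s·(1−u_t) − f·u_t = u_t·(1−s−f) + s.
Here 1−s−f = 0.829 and s = 0.015.
u_1 = 0.144800 × 0.829 + 0.015 = 0.135039.
u_2 = 0.135039 × 0.829 + 0.015 = 0.126947.
u_3 = 0.126947 × 0.829 + 0.015 = 0.120239.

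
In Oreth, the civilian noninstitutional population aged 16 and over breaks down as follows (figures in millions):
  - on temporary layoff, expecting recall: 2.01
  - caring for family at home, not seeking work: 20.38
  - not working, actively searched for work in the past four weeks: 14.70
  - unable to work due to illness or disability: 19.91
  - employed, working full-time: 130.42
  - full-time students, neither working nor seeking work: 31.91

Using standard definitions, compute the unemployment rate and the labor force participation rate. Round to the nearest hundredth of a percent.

Unemployment rate ≈ 11.36%; labor force participation rate ≈ 67.08%.

Employed = 130.42 million.
Unemployed = 2.01 + 14.70 = 16.71 million (jobless and actively searching, or on temporary layoff).
Labor force = 130.42 + 16.71 = 147.13 million.
Not in labor force = 20.38 + 19.91 + 31.91 = 72.20 million (those not working and not actively searching are outside the labor force).
Civilian working-age population = 147.13 + 72.20 = 219.33 million.
Unemployment rate = 16.71 / 147.13 = 11.36%.
Labor force participation rate = 147.13 / 219.33 = 67.08%.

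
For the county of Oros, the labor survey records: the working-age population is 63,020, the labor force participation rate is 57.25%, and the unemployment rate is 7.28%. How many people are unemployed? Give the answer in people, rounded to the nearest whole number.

Labor force = 0.5725 × 63,020 = 36,079.
Unemployed = 0.0728 × 36,079 ≈ 2,627.

About 2,627 are unemployed.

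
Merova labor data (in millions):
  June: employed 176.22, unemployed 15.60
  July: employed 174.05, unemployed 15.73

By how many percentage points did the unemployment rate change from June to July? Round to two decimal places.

The unemployment rate changed by +0.16 percentage points.

June: labor force = 176.22 + 15.60 = 191.82; u = 15.60/191.82 = 8.13%.
July: labor force = 174.05 + 15.73 = 189.78; u = 15.73/189.78 = 8.29%.
Change = 8.29% − 8.13% = +0.16 pp.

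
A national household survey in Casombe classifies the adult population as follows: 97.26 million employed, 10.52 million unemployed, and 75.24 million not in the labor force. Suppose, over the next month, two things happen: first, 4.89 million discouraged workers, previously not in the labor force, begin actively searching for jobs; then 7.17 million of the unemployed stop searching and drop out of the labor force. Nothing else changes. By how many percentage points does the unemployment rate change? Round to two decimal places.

Initially, labor force = 97.26 + 10.52 = 107.78 million, so u = 10.52/107.78 = 9.76%.
After the first change, unemployed and labor force both rise by 4.89 → E = 97.26, U = 15.41, labor force = 112.67 million.
After the second change, unemployed and labor force both fall by 7.17 → E = 97.26, U = 8.24, labor force = 105.50 million.
New unemployment rate = 8.24 / 105.50 = 7.81%.
Change = 7.81% − 9.76% = −1.95 percentage points.

The unemployment rate changes by −1.95 percentage points.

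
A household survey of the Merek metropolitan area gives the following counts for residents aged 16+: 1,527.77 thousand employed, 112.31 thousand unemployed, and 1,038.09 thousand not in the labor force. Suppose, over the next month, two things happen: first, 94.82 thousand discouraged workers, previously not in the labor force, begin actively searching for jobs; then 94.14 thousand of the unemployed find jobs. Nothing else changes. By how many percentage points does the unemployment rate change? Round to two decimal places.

Initially, labor force = 1,527.77 + 112.31 = 1,640.08 thousand, so u = 112.31/1,640.08 = 6.85%.
After the first change, unemployed and labor force both rise by 94.82 → E = 1,527.77, U = 207.13, labor force = 1,734.90 thousand.
After the second change, unemployed falls and employed rises by 94.14; labor force unchanged → E = 1,621.91, U = 112.99, labor force = 1,734.90 thousand.
New unemployment rate = 112.99 / 1,734.90 = 6.51%.
Change = 6.51% − 6.85% = −0.34 percentage points.

The unemployment rate changes by −0.34 percentage points.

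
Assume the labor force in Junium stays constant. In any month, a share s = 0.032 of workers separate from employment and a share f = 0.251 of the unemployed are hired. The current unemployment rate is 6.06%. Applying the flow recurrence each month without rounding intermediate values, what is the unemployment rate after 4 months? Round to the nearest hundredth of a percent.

Unemployment rate after four months ≈ 9.92%.

With a fixed labor force, u_{t+1} = u_t + s·(1−u_t) − f·u_t = u_t·(1−s−f) + s.
Here 1−s−f = 0.717 and s = 0.032.
u_1 = 0.060600 × 0.717 + 0.032 = 0.075450.
u_2 = 0.075450 × 0.717 + 0.032 = 0.086098.
u_3 = 0.086098 × 0.717 + 0.032 = 0.093732.
u_4 = 0.093732 × 0.717 + 0.032 = 0.099206.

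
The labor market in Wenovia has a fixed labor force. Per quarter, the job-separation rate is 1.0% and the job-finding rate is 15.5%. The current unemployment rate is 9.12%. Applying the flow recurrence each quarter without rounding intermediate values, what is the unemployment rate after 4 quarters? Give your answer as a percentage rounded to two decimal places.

Unemployment rate after four quarters ≈ 7.55%.

With a fixed labor force, u_{t+1} = u_t + s·(1−u_t) − f·u_t = u_t·(1−s−f) + s.
Here 1−s−f = 0.835 and s = 0.010.
u_1 = 0.091200 × 0.835 + 0.010 = 0.086152.
u_2 = 0.086152 × 0.835 + 0.010 = 0.081937.
u_3 = 0.081937 × 0.835 + 0.010 = 0.078417.
u_4 = 0.078417 × 0.835 + 0.010 = 0.075478.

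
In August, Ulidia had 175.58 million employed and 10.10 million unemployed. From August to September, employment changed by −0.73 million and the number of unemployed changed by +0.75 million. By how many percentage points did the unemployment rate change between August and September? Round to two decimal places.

August: labor force = 175.58 + 10.10 = 185.68; u = 10.10/185.68 = 5.44%.
September: labor force = 174.85 + 10.85 = 185.70; u = 10.85/185.70 = 5.84%.
Change = 5.84% − 5.44% = +0.40 pp.

The unemployment rate changed by +0.40 percentage points.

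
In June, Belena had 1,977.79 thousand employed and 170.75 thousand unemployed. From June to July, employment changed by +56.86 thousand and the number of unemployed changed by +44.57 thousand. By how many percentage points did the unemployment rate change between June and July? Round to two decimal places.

The unemployment rate changed by +1.62 percentage points.

June: labor force = 1,977.79 + 170.75 = 2,148.54; u = 170.75/2,148.54 = 7.95%.
July: labor force = 2,034.65 + 215.32 = 2,249.97; u = 215.32/2,249.97 = 9.57%.
Change = 9.57% − 7.95% = +1.62 pp.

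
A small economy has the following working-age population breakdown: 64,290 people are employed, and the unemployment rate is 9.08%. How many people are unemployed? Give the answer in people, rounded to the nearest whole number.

About 6,421 are unemployed.

Let U be the number unemployed. The labor force is E + U, and U/(E+U) = 0.0908.
So U = 0.0908 × 64,290 / (1 − 0.0908) = 5837.53 / 0.9092 ≈ 6,421.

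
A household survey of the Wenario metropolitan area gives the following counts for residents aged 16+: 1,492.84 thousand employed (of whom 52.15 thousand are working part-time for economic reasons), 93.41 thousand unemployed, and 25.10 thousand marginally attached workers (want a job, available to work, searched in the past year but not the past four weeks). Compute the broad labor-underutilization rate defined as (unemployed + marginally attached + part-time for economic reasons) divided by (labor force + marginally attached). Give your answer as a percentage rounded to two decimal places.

Labor force = 1,492.84 + 93.41 = 1,586.25 thousand.
Numerator = 93.41 + 25.10 + 52.15 = 170.66 thousand.
Denominator = 1,586.25 + 25.10 = 1,611.35 thousand.
Broad rate = 170.66 / 1,611.35 = 10.59%.

Broad underutilization rate ≈ 10.59%.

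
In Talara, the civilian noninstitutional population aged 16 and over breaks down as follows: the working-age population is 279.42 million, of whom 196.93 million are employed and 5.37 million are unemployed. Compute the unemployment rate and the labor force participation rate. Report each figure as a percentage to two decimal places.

Unemployment rate ≈ 2.65%; labor force participation rate ≈ 72.40%.

Labor force = employed + unemployed = 196.93 + 5.37 = 202.30 million.
Unemployment rate = 5.37 / 202.30 = 2.65%.
Labor force participation rate = 202.30 / 279.42 = 72.40%.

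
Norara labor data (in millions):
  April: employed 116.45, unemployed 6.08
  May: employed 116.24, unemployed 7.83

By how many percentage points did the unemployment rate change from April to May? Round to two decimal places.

April: labor force = 116.45 + 6.08 = 122.53; u = 6.08/122.53 = 4.96%.
May: labor force = 116.24 + 7.83 = 124.07; u = 7.83/124.07 = 6.31%.
Change = 6.31% − 4.96% = +1.35 pp.

The unemployment rate changed by +1.35 percentage points.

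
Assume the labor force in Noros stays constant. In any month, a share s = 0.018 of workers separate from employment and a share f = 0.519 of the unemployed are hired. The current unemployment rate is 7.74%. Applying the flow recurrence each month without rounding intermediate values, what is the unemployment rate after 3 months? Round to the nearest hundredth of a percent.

With a fixed labor force, u_{t+1} = u_t + s·(1−u_t) − f·u_t = u_t·(1−s−f) + s.
Here 1−s−f = 0.463 and s = 0.018.
u_1 = 0.077400 × 0.463 + 0.018 = 0.053836.
u_2 = 0.053836 × 0.463 + 0.018 = 0.042926.
u_3 = 0.042926 × 0.463 + 0.018 = 0.037875.

Unemployment rate after three months ≈ 3.79%.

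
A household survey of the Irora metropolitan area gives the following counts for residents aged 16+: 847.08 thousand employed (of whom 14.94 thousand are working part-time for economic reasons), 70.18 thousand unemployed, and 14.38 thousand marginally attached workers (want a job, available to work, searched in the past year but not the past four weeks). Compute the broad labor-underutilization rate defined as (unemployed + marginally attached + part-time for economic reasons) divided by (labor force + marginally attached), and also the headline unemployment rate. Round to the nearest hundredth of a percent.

Labor force = 847.08 + 70.18 = 917.26 thousand.
Numerator = 70.18 + 14.38 + 14.94 = 99.50 thousand.
Denominator = 917.26 + 14.38 = 931.64 thousand.
Broad rate = 99.50 / 931.64 = 10.68%.
Headline unemployment rate = 70.18 / 917.26 = 7.65%.

Broad underutilization rate ≈ 10.68%; headline unemployment rate ≈ 7.65%.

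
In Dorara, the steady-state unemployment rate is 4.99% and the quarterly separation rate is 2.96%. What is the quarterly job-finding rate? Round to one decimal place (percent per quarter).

From u* = s/(s+f): f = s·(1−u)/u.
f = 2.96 × (1 − 0.0499) / 0.0499 = 2.8123 / 0.0499 ≈ 56.4% per quarter.

Job-finding rate ≈ 56.4% per quarter.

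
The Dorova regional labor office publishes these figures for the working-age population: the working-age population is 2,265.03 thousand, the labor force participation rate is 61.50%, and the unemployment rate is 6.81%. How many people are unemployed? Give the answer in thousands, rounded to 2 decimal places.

About 94.86 thousand are unemployed.

Labor force = 0.6150 × 2,265.03 = 1,392.99 thousand.
Unemployed = 0.0681 × 1,392.99 ≈ 94.86 thousand.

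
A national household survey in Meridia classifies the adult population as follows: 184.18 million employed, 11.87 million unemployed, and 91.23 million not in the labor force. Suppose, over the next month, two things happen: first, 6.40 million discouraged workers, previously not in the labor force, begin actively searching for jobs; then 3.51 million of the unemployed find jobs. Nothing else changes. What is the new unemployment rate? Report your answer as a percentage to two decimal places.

Initially, labor force = 184.18 + 11.87 = 196.05 million, so u = 11.87/196.05 = 6.05%.
After the first change, unemployed and labor force both rise by 6.40 → E = 184.18, U = 18.27, labor force = 202.45 million.
After the second change, unemployed falls and employed rises by 3.51; labor force unchanged → E = 187.69, U = 14.76, labor force = 202.45 million.
New unemployment rate = 14.76 / 202.45 = 7.29%.

New unemployment rate ≈ 7.29%.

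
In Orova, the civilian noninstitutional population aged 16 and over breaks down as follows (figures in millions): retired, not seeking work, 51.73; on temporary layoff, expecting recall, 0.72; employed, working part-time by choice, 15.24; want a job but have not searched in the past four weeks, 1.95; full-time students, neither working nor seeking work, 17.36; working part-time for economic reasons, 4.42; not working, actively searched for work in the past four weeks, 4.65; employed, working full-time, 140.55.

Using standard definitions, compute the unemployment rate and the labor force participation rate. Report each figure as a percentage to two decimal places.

Employed = 15.24 + 4.42 + 140.55 = 160.21 million (anyone who worked, including part-time for economic reasons, counts as employed).
Unemployed = 0.72 + 4.65 = 5.37 million (jobless and actively searching, or on temporary layoff).
Labor force = 160.21 + 5.37 = 165.58 million.
Not in labor force = 51.73 + 1.95 + 17.36 = 71.04 million (those not working and not actively searching are outside the labor force — including those who want a job but have given up searching).
Civilian working-age population = 165.58 + 71.04 = 236.62 million.
Unemployment rate = 5.37 / 165.58 = 3.24%.
Labor force participation rate = 165.58 / 236.62 = 69.98%.

Unemployment rate ≈ 3.24%; labor force participation rate ≈ 69.98%.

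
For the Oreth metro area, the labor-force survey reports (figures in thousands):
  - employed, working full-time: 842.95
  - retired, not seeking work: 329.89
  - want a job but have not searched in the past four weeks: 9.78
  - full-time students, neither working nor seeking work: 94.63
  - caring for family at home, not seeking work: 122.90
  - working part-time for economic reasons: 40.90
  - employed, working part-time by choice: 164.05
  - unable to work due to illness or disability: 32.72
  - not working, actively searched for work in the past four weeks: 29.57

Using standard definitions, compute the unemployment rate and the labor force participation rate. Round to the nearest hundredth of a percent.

Unemployment rate ≈ 2.74%; labor force participation rate ≈ 64.62%.

Employed = 842.95 + 40.90 + 164.05 = 1,047.90 thousand (anyone who worked, including part-time for economic reasons, counts as employed).
Unemployed = 29.57 thousand.
Labor force = 1,047.90 + 29.57 = 1,077.47 thousand.
Not in labor force = 329.89 + 9.78 + 94.63 + 122.90 + 32.72 = 589.92 thousand (those not working and not actively searching are outside the labor force — including those who want a job but have given up searching).
Civilian working-age population = 1,077.47 + 589.92 = 1,667.39 thousand.
Unemployment rate = 29.57 / 1,077.47 = 2.74%.
Labor force participation rate = 1,077.47 / 1,667.39 = 64.62%.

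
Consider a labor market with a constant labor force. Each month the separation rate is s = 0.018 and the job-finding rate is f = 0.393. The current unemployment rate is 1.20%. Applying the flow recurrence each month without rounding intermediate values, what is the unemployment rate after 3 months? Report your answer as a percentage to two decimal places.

Unemployment rate after three months ≈ 3.73%.

With a fixed labor force, u_{t+1} = u_t + s·(1−u_t) − f·u_t = u_t·(1−s−f) + s.
Here 1−s−f = 0.589 and s = 0.018.
u_1 = 0.012000 × 0.589 + 0.018 = 0.025068.
u_2 = 0.025068 × 0.589 + 0.018 = 0.032765.
u_3 = 0.032765 × 0.589 + 0.018 = 0.037299.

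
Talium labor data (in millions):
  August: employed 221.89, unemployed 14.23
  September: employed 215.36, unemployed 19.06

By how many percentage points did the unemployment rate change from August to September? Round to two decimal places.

August: labor force = 221.89 + 14.23 = 236.12; u = 14.23/236.12 = 6.03%.
September: labor force = 215.36 + 19.06 = 234.42; u = 19.06/234.42 = 8.13%.
Change = 8.13% − 6.03% = +2.10 pp.

The unemployment rate changed by +2.10 percentage points.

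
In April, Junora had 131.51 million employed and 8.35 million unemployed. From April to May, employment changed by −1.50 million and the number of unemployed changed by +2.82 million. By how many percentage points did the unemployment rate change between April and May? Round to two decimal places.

The unemployment rate changed by +1.94 percentage points.

April: labor force = 131.51 + 8.35 = 139.86; u = 8.35/139.86 = 5.97%.
May: labor force = 130.01 + 11.17 = 141.18; u = 11.17/141.18 = 7.91%.
Change = 7.91% − 5.97% = +1.94 pp.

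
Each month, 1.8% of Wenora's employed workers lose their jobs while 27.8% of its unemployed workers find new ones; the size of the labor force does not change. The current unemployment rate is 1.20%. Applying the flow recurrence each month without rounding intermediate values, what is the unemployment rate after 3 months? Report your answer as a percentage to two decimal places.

Unemployment rate after three months ≈ 4.38%.

With a fixed labor force, u_{t+1} = u_t + s·(1−u_t) − f·u_t = u_t·(1−s−f) + s.
Here 1−s−f = 0.704 and s = 0.018.
u_1 = 0.012000 × 0.704 + 0.018 = 0.026448.
u_2 = 0.026448 × 0.704 + 0.018 = 0.036619.
u_3 = 0.036619 × 0.704 + 0.018 = 0.043780.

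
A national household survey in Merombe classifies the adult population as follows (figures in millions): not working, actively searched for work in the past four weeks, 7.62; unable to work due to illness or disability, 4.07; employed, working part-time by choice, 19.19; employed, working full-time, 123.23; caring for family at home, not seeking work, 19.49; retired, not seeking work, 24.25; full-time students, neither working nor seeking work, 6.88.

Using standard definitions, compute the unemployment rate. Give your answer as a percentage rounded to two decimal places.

Unemployment rate ≈ 5.08%.

Employed = 19.19 + 123.23 = 142.42 million.
Unemployed = 7.62 million.
Labor force = 142.42 + 7.62 = 150.04 million.
Unemployment rate = 7.62 / 150.04 = 5.08%.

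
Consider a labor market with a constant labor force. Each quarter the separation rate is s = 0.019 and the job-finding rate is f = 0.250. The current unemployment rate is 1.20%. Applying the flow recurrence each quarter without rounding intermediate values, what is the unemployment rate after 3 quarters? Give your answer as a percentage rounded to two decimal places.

With a fixed labor force, u_{t+1} = u_t + s·(1−u_t) − f·u_t = u_t·(1−s−f) + s.
Here 1−s−f = 0.731 and s = 0.019.
u_1 = 0.012000 × 0.731 + 0.019 = 0.027772.
u_2 = 0.027772 × 0.731 + 0.019 = 0.039301.
u_3 = 0.039301 × 0.731 + 0.019 = 0.047729.

Unemployment rate after three quarters ≈ 4.77%.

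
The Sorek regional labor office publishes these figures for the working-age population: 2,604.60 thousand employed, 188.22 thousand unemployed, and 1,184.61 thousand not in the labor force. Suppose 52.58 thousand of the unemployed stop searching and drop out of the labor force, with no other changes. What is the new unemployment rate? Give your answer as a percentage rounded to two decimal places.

New unemployment rate ≈ 4.95%.

Initially, labor force = 2,604.60 + 188.22 = 2,792.82 thousand, so u = 188.22/2,792.82 = 6.74%.
After the change, unemployed and labor force both fall by 52.58 → E = 2,604.60, U = 135.64, labor force = 2,740.24 thousand.
New unemployment rate = 135.64 / 2,740.24 = 4.95%.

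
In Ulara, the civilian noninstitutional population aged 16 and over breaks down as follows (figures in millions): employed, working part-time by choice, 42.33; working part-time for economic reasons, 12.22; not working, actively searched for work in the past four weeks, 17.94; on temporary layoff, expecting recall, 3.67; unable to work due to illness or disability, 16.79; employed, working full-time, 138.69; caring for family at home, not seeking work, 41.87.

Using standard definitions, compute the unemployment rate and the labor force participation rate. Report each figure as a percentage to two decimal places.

Employed = 42.33 + 12.22 + 138.69 = 193.24 million (anyone who worked, including part-time for economic reasons, counts as employed).
Unemployed = 17.94 + 3.67 = 21.61 million (jobless and actively searching, or on temporary layoff).
Labor force = 193.24 + 21.61 = 214.85 million.
Not in labor force = 16.79 + 41.87 = 58.66 million (those not working and not actively searching are outside the labor force).
Civilian working-age population = 214.85 + 58.66 = 273.51 million.
Unemployment rate = 21.61 / 214.85 = 10.06%.
Labor force participation rate = 214.85 / 273.51 = 78.55%.

Unemployment rate ≈ 10.06%; labor force participation rate ≈ 78.55%.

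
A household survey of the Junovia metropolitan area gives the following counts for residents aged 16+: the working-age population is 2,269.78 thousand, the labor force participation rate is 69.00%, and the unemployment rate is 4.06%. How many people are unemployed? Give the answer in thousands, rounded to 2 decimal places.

About 63.59 thousand are unemployed.

Labor force = 0.6900 × 2,269.78 = 1,566.15 thousand.
Unemployed = 0.0406 × 1,566.15 ≈ 63.59 thousand.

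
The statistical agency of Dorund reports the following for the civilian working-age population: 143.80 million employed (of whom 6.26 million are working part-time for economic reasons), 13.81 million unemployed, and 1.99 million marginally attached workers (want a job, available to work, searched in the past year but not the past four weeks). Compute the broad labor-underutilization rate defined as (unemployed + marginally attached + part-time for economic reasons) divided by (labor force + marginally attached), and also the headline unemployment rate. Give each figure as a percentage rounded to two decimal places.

Labor force = 143.80 + 13.81 = 157.61 million.
Numerator = 13.81 + 1.99 + 6.26 = 22.06 million.
Denominator = 157.61 + 1.99 = 159.60 million.
Broad rate = 22.06 / 159.60 = 13.82%.
Headline unemployment rate = 13.81 / 157.61 = 8.76%.

Broad underutilization rate ≈ 13.82%; headline unemployment rate ≈ 8.76%.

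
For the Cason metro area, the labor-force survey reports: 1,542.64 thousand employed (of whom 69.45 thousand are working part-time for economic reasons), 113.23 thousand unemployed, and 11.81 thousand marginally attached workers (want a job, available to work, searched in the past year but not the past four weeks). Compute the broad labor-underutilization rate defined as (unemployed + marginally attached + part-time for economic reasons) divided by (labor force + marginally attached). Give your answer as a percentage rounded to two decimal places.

Broad underutilization rate ≈ 11.66%.

Labor force = 1,542.64 + 113.23 = 1,655.87 thousand.
Numerator = 113.23 + 11.81 + 69.45 = 194.49 thousand.
Denominator = 1,655.87 + 11.81 = 1,667.68 thousand.
Broad rate = 194.49 / 1,667.68 = 11.66%.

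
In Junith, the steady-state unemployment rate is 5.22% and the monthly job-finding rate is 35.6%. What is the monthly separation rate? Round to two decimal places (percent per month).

From u* = s/(s+f): s = u·f/(1−u).
s = 0.0522 × 35.6 / (1 − 0.0522) = 1.8583 / 0.9478 ≈ 1.96% per month.

Separation rate ≈ 1.96% per month.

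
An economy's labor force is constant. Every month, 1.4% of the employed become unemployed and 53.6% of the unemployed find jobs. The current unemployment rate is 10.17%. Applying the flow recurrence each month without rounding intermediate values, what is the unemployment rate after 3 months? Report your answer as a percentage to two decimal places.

Unemployment rate after three months ≈ 3.24%.

With a fixed labor force, u_{t+1} = u_t + s·(1−u_t) − f·u_t = u_t·(1−s−f) + s.
Here 1−s−f = 0.450 and s = 0.014.
u_1 = 0.101700 × 0.450 + 0.014 = 0.059765.
u_2 = 0.059765 × 0.450 + 0.014 = 0.040894.
u_3 = 0.040894 × 0.450 + 0.014 = 0.032402.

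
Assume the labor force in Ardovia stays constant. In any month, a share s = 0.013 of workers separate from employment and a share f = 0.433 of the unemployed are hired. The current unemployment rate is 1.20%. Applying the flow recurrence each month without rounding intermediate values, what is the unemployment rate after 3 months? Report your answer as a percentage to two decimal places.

Unemployment rate after three months ≈ 2.62%.

With a fixed labor force, u_{t+1} = u_t + s·(1−u_t) − f·u_t = u_t·(1−s−f) + s.
Here 1−s−f = 0.554 and s = 0.013.
u_1 = 0.012000 × 0.554 + 0.013 = 0.019648.
u_2 = 0.019648 × 0.554 + 0.013 = 0.023885.
u_3 = 0.023885 × 0.554 + 0.013 = 0.026232.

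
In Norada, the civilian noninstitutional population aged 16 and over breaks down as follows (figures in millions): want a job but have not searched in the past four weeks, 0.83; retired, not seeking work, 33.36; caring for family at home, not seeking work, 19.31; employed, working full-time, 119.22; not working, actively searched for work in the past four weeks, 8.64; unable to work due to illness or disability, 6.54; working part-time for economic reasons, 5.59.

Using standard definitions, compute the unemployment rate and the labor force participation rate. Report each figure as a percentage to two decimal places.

Unemployment rate ≈ 6.47%; labor force participation rate ≈ 68.97%.

Employed = 119.22 + 5.59 = 124.81 million (anyone who worked, including part-time for economic reasons, counts as employed).
Unemployed = 8.64 million.
Labor force = 124.81 + 8.64 = 133.45 million.
Not in labor force = 0.83 + 33.36 + 19.31 + 6.54 = 60.04 million (those not working and not actively searching are outside the labor force — including those who want a job but have given up searching).
Civilian working-age population = 133.45 + 60.04 = 193.49 million.
Unemployment rate = 8.64 / 133.45 = 6.47%.
Labor force participation rate = 133.45 / 193.49 = 68.97%.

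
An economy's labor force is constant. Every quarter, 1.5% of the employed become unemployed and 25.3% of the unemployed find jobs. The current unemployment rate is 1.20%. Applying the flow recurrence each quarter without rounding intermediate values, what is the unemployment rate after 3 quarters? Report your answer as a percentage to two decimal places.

With a fixed labor force, u_{t+1} = u_t + s·(1−u_t) − f·u_t = u_t·(1−s−f) + s.
Here 1−s−f = 0.732 and s = 0.015.
u_1 = 0.012000 × 0.732 + 0.015 = 0.023784.
u_2 = 0.023784 × 0.732 + 0.015 = 0.032410.
u_3 = 0.032410 × 0.732 + 0.015 = 0.038724.

Unemployment rate after three quarters ≈ 3.87%.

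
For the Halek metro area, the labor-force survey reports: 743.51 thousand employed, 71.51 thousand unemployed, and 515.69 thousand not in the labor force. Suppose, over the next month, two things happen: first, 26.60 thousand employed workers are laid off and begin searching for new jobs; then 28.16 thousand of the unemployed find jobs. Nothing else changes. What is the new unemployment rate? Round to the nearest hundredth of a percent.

Initially, labor force = 743.51 + 71.51 = 815.02 thousand, so u = 71.51/815.02 = 8.77%.
After the first change, employed falls and unemployed rises by 26.60; labor force unchanged → E = 716.91, U = 98.11, labor force = 815.02 thousand.
After the second change, unemployed falls and employed rises by 28.16; labor force unchanged → E = 745.07, U = 69.95, labor force = 815.02 thousand.
New unemployment rate = 69.95 / 815.02 = 8.58%.

New unemployment rate ≈ 8.58%.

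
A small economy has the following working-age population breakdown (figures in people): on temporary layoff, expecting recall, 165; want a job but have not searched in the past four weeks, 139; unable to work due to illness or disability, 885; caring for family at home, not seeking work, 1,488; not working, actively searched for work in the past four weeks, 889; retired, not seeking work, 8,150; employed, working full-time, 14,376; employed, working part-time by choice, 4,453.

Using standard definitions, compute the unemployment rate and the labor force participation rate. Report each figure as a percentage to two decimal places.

Unemployment rate ≈ 5.30%; labor force participation rate ≈ 65.09%.

Employed = 14,376 + 4,453 = 18,829.
Unemployed = 165 + 889 = 1,054 (jobless and actively searching, or on temporary layoff).
Labor force = 18,829 + 1,054 = 19,883.
Not in labor force = 139 + 885 + 1,488 + 8,150 = 10,662 (those not working and not actively searching are outside the labor force — including those who want a job but have given up searching).
Civilian working-age population = 19,883 + 10,662 = 30,545.
Unemployment rate = 1,054 / 19,883 = 5.30%.
Labor force participation rate = 19,883 / 30,545 = 65.09%.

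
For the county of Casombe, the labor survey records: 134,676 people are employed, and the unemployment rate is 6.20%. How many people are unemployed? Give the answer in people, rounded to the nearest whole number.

About 8,902 are unemployed.

Let U be the number unemployed. The labor force is E + U, and U/(E+U) = 0.0620.
So U = 0.0620 × 134,676 / (1 − 0.0620) = 8349.91 / 0.9380 ≈ 8,902.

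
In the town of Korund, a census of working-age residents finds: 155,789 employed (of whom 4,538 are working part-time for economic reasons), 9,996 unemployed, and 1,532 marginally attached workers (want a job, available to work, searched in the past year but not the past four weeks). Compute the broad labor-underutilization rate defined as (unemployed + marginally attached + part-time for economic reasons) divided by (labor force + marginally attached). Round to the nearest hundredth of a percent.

Broad underutilization rate ≈ 9.60%.

Labor force = 155,789 + 9,996 = 165,785.
Numerator = 9,996 + 1,532 + 4,538 = 16,066.
Denominator = 165,785 + 1,532 = 167,317.
Broad rate = 16,066 / 167,317 = 9.60%.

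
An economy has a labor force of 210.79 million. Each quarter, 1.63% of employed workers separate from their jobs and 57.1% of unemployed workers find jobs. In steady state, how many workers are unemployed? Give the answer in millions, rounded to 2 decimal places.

Steady-state unemployment rate u* = s/(s+f) = 1.63/(1.63+57.1) = 0.027754.
Unemployed = u* × labor force = 0.027754 × 210.79 ≈ 5.85 million.

About 5.85 million are unemployed in steady state.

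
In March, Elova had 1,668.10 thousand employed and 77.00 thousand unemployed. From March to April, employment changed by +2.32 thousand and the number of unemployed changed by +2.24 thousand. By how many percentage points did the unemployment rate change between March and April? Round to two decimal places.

March: labor force = 1,668.10 + 77.00 = 1,745.10; u = 77.00/1,745.10 = 4.41%.
April: labor force = 1,670.42 + 79.24 = 1,749.66; u = 79.24/1,749.66 = 4.53%.
Change = 4.53% − 4.41% = +0.12 pp.

The unemployment rate changed by +0.12 percentage points.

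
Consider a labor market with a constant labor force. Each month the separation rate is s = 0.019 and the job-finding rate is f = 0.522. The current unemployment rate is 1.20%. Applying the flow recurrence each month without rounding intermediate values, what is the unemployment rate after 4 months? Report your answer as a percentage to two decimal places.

With a fixed labor force, u_{t+1} = u_t + s·(1−u_t) − f·u_t = u_t·(1−s−f) + s.
Here 1−s−f = 0.459 and s = 0.019.
u_1 = 0.012000 × 0.459 + 0.019 = 0.024508.
u_2 = 0.024508 × 0.459 + 0.019 = 0.030249.
u_3 = 0.030249 × 0.459 + 0.019 = 0.032884.
u_4 = 0.032884 × 0.459 + 0.019 = 0.034094.

Unemployment rate after four months ≈ 3.41%.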